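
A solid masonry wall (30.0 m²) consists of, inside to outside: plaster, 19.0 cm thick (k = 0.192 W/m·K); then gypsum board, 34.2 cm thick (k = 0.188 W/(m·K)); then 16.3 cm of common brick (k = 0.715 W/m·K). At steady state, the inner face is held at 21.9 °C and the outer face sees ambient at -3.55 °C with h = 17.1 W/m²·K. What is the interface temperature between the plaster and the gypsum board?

Treat each layer as a resistance in series:
  R_plaster = L/(kA) = 0.190/(0.192·30.0) = 0.03299 K/W
  R_gypsum board = L/(kA) = 0.342/(0.188·30.0) = 0.06064 K/W
  R_common brick = L/(kA) = 0.163/(0.715·30.0) = 0.007599 K/W
  R_conv,out = 1/(hA) = 1/(17.1·30.0) = 0.001949 K/W
ΣR = 0.03299 + 0.06064 + 0.007599 + 0.001949 = 0.1032 K/W
Q = ΔT/ΣR = (21.9 °C − -3.55 °C)/0.1032 = 246.6 W
From the inner boundary to the plaster/gypsum board interface, ΣR_partial = 0.03299 K/W.
T_interface = T_in − Q·ΣR_partial = 21.9 °C − (246.6)(0.03299) = 13.8 °C

T = 13.8 °C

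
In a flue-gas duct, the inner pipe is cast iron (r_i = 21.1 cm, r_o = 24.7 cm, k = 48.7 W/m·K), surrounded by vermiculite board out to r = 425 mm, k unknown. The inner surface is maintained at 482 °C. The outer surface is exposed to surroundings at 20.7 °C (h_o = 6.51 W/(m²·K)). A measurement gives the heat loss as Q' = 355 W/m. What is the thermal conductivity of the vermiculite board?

ΣR = ΔT/Q' = |482 − 20.7|/355 = 1.299 m·K/W
Known resistances:
  R'_cast iron = ln(0.247/0.211)/(2πk) = 0.1575/(2π·48.7) = 5.148×10^-4 m·K/W
  R'_conv,out = 1/(2πr h) = 1/(2π·0.425·6.51) = 0.05752 m·K/W
R_vermiculite board = ΣR − ΣR_known = 1.299 − 0.05803 = 1.241 m·K/W
ln(r₂/r₁)/(2πk) = 1.241 ⇒ k = 0.5427/(2π·1.241) = 0.0696 W/m·K

k = 0.0696 W/m·K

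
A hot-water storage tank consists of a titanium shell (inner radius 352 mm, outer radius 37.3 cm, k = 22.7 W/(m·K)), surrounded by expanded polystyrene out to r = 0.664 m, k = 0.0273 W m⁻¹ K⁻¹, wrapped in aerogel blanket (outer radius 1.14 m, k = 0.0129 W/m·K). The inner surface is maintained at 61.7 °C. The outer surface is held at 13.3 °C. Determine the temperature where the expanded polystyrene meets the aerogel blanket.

Resistance network (inner→outer):
  R_titanium = (1/0.352 − 1/0.373)/(4πk) = 0.1599/(4π·22.7) = 5.607×10^-4 K/W
  R_expanded polystyrene = (1/0.373 − 1/0.664)/(4πk) = 1.175/(4π·0.0273) = 3.425 K/W
  R_aerogel blanket = (1/0.664 − 1/1.14)/(4πk) = 0.6288/(4π·0.0129) = 3.879 K/W
ΣR = 5.607×10^-4 + 3.425 + 3.879 = 7.305 K/W
Q = ΔT/ΣR = (61.7 °C − 13.3 °C)/7.305 = 6.626 W
From the inner boundary to the expanded polystyrene/aerogel blanket interface, ΣR_partial = 3.426 K/W.
T_interface = T_in − Q·ΣR_partial = 61.7 °C − (6.626)(3.426) = 39.0 °C

T = 39.0 °C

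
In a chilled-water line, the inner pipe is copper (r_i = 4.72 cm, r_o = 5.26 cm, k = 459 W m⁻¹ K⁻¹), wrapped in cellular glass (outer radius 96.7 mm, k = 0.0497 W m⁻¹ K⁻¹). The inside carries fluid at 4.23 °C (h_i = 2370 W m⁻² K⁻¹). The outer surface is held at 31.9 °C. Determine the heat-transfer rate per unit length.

Treat each layer as a resistance in series:
  R'_conv,in = 1/(2πr h) = 1/(2π·0.0472·2370) = 0.001423 m·K/W
  R'_copper = ln(0.0526/0.0472)/(2πk) = 0.1083/(2π·459) = 3.756×10^-5 m·K/W
  R'_cellular glass = ln(0.0967/0.0526)/(2πk) = 0.6089/(2π·0.0497) = 1.950 m·K/W
ΣR = 0.001423 + 3.756×10^-5 + 1.950 = 1.951 m·K/W
Q' = ΔT/ΣR = (4.23 °C − 31.9 °C)/1.951 = -14.2 W/m
(Negative Q' ⇒ heat flows inward; heat gain = 14.2 W/m.)

Q' = 14.2 W/m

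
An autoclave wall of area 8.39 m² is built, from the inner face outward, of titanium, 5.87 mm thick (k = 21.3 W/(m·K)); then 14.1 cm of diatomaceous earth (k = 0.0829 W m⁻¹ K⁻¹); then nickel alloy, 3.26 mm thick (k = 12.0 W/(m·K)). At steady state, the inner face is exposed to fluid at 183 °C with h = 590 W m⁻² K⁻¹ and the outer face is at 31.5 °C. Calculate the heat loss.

Q = 746 W

Series thermal resistances, inner to outer:
  R_conv,in = 1/(hA) = 1/(590·8.39) = 2.020×10^-4 K/W
  R_titanium = L/(kA) = 0.00587/(21.3·8.39) = 3.285×10^-5 K/W
  R_diatomaceous earth = L/(kA) = 0.141/(0.0829·8.39) = 0.2027 K/W
  R_nickel alloy = L/(kA) = 0.00326/(12.0·8.39) = 3.238×10^-5 K/W
ΣR = 2.020×10^-4 + 3.285×10^-5 + 0.2027 + 3.238×10^-5 = 0.2030 K/W
Q = ΔT/ΣR = (183 °C − 31.5 °C)/0.2030 = 746 W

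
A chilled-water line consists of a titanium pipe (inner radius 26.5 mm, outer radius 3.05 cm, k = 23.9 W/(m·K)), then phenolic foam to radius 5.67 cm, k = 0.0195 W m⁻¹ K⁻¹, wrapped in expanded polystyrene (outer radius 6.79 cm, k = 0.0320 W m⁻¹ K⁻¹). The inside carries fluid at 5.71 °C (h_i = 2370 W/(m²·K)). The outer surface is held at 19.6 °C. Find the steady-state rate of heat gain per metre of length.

Treat each layer as a resistance in series:
  R'_conv,in = 1/(2πr h) = 1/(2π·0.0265·2370) = 0.002534 m·K/W
  R'_titanium = ln(0.0305/0.0265)/(2πk) = 0.1406/(2π·23.9) = 9.362×10^-4 m·K/W
  R'_phenolic foam = ln(0.0567/0.0305)/(2πk) = 0.6200/(2π·0.0195) = 5.061 m·K/W
  R'_expanded polystyrene = ln(0.0679/0.0567)/(2πk) = 0.1803/(2π·0.0320) = 0.8965 m·K/W
ΣR = 0.002534 + 9.362×10^-4 + 5.061 + 0.8965 = 5.961 m·K/W
Q' = ΔT/ΣR = (5.71 °C − 19.6 °C)/5.961 = -2.33 W/m
(Negative Q' ⇒ heat flows inward; heat gain = 2.33 W/m.)

Q' = 2.33 W/m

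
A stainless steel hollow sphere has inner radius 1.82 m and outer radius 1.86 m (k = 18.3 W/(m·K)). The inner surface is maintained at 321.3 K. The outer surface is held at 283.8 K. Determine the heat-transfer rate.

Q = 7.30×10^5 W

Q = 4πk·ΔT/(1/r₁ − 1/r₂) = 4π × 18.3 × 37.5 / (1/1.82 − 1/1.86) = 7.30×10^5 W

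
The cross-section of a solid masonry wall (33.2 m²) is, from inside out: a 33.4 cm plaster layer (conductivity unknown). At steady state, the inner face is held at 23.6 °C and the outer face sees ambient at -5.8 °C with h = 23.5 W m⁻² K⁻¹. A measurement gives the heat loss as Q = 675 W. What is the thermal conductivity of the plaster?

k = 0.238 W/m·K

ΣR = ΔT/Q = |23.6 − -5.8|/675 = 0.04356 K/W
Known resistances:
  R_conv,out = 1/(hA) = 1/(23.5·33.2) = 0.001282 K/W
R_plaster = ΣR − ΣR_known = 0.04356 − 0.001282 = 0.04228 K/W
L/(kA) = 0.04228 ⇒ k = 0.334/(0.04228·33.2) = 0.238 W/m·K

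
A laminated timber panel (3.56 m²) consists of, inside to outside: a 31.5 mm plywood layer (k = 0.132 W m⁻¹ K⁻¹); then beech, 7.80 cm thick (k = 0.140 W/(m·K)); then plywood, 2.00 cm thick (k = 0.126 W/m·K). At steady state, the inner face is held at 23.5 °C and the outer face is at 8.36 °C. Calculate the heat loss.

Resistance network (inner→outer):
  R_plywood = L/(kA) = 0.0315/(0.132·3.56) = 0.06703 K/W
  R_beech = L/(kA) = 0.0780/(0.140·3.56) = 0.1565 K/W
  R_plywood = L/(kA) = 0.0200/(0.126·3.56) = 0.04459 K/W
ΣR = 0.06703 + 0.1565 + 0.04459 = 0.2681 K/W
Q = ΔT/ΣR = (23.5 °C − 8.36 °C)/0.2681 = 56.5 W

Q = 56.5 W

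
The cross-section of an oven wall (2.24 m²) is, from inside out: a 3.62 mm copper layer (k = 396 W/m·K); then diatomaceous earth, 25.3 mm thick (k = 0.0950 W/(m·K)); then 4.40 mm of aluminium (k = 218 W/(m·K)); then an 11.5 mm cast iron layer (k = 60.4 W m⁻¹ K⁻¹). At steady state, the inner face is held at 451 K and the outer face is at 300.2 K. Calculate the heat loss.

Q = 1270 W

Resistance network (inner→outer):
  R_copper = L/(kA) = 0.00362/(396·2.24) = 4.081×10^-6 K/W
  R_diatomaceous earth = L/(kA) = 0.0253/(0.0950·2.24) = 0.1189 K/W
  R_aluminium = L/(kA) = 0.00440/(218·2.24) = 9.010×10^-6 K/W
  R_cast iron = L/(kA) = 0.0115/(60.4·2.24) = 8.500×10^-5 K/W
ΣR = 4.081×10^-6 + 0.1189 + 9.010×10^-6 + 8.500×10^-5 = 0.1190 K/W
Q = ΔT/ΣR = (451 K − 300.2 K)/0.1190 = 1270 W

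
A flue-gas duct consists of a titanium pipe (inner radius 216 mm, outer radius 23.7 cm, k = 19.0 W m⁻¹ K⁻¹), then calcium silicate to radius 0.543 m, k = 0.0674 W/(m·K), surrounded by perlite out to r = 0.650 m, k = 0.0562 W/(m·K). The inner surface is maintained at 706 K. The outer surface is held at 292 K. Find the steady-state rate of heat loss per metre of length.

Q' = 168 W/m

Treat each layer as a resistance in series:
  R'_titanium = ln(0.237/0.216)/(2πk) = 0.09278/(2π·19.0) = 7.772×10^-4 m·K/W
  R'_calcium silicate = ln(0.543/0.237)/(2πk) = 0.8290/(2π·0.0674) = 1.958 m·K/W
  R'_perlite = ln(0.650/0.543)/(2πk) = 0.1799/(2π·0.0562) = 0.5094 m·K/W
ΣR = 7.772×10^-4 + 1.958 + 0.5094 = 2.468 m·K/W
Q' = ΔT/ΣR = (706 K − 292 K)/2.468 = 168 W/m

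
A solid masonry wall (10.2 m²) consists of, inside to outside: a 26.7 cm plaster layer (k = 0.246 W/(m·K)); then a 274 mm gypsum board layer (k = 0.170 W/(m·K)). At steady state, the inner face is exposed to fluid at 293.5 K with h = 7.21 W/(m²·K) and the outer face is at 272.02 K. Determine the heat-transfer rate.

Resistance network (inner→outer):
  R_conv,in = 1/(hA) = 1/(7.21·10.2) = 0.01360 K/W
  R_plaster = L/(kA) = 0.267/(0.246·10.2) = 0.1064 K/W
  R_gypsum board = L/(kA) = 0.274/(0.170·10.2) = 0.1580 K/W
ΣR = 0.01360 + 0.1064 + 0.1580 = 0.2780 K/W
Q = ΔT/ΣR = (293.5 K − 272.02 K)/0.2780 = 77.3 W

Q = 77.3 W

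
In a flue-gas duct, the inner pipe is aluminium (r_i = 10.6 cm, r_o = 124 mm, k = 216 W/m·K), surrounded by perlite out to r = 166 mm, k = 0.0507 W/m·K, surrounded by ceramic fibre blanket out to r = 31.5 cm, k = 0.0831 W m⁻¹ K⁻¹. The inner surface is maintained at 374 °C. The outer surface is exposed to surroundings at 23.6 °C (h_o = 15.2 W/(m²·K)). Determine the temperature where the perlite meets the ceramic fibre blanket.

T = 227 °C

Series thermal resistances, inner to outer:
  R'_aluminium = ln(0.124/0.106)/(2πk) = 0.1568/(2π·216) = 1.156×10^-4 m·K/W
  R'_perlite = ln(0.166/0.124)/(2πk) = 0.2917/(2π·0.0507) = 0.9157 m·K/W
  R'_ceramic fibre blanket = ln(0.315/0.166)/(2πk) = 0.6406/(2π·0.0831) = 1.227 m·K/W
  R'_conv,out = 1/(2πr h) = 1/(2π·0.315·15.2) = 0.03324 m·K/W
ΣR = 1.156×10^-4 + 0.9157 + 1.227 + 0.03324 = 2.176 m·K/W
Q' = ΔT/ΣR = (374 °C − 23.6 °C)/2.176 = 161.0 W/m
From the inner boundary to the perlite/ceramic fibre blanket interface, ΣR_partial = 0.9158 m·K/W.
T_interface = T_in − Q'·ΣR_partial = 374 °C − (161.0)(0.9158) = 227 °C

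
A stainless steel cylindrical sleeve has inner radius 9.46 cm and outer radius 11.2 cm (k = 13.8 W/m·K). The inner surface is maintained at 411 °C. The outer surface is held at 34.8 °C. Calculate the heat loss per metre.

Q' = 193 kW/m

Q' = 2πk·ΔT/ln(r₂/r₁) = 2π × 13.8 × 376.2 / ln(0.112/0.0946) = 1.93×10^5 W/m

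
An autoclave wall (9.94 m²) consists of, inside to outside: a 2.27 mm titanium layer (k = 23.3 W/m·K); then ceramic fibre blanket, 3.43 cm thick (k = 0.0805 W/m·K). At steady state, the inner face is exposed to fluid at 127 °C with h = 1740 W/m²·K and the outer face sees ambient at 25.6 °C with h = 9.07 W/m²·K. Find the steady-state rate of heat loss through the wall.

Treat each layer as a resistance in series:
  R_conv,in = 1/(hA) = 1/(1740·9.94) = 5.782×10^-5 K/W
  R_titanium = L/(kA) = 0.00227/(23.3·9.94) = 9.801×10^-6 K/W
  R_ceramic fibre blanket = L/(kA) = 0.0343/(0.0805·9.94) = 0.04287 K/W
  R_conv,out = 1/(hA) = 1/(9.07·9.94) = 0.01109 K/W
ΣR = 5.782×10^-5 + 9.801×10^-6 + 0.04287 + 0.01109 = 0.05403 K/W
Q = ΔT/ΣR = (127 °C − 25.6 °C)/0.05403 = 1880 W

Q = 1880 W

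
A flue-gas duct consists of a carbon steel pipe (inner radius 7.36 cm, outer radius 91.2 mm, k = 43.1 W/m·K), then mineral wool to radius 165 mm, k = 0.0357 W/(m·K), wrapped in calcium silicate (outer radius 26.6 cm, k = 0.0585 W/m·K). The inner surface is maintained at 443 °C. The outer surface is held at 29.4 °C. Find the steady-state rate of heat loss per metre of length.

Q' = 105 W/m

Treat each layer as a resistance in series:
  R'_carbon steel = ln(0.0912/0.0736)/(2πk) = 0.2144/(2π·43.1) = 7.917×10^-4 m·K/W
  R'_mineral wool = ln(0.165/0.0912)/(2πk) = 0.5929/(2π·0.0357) = 2.643 m·K/W
  R'_calcium silicate = ln(0.266/0.165)/(2πk) = 0.4776/(2π·0.0585) = 1.299 m·K/W
ΣR = 7.917×10^-4 + 2.643 + 1.299 = 3.943 m·K/W
Q' = ΔT/ΣR = (443 °C − 29.4 °C)/3.943 = 105 W/m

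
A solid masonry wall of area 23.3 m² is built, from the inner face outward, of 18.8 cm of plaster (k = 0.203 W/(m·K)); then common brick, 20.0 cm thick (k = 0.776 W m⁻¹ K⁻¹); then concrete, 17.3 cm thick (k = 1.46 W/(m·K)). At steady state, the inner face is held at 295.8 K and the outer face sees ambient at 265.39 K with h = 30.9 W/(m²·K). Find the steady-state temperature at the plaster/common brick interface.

T = 274.70 K

Resistance network (inner→outer):
  R_plaster = L/(kA) = 0.188/(0.203·23.3) = 0.03975 K/W
  R_common brick = L/(kA) = 0.200/(0.776·23.3) = 0.01106 K/W
  R_concrete = L/(kA) = 0.173/(1.46·23.3) = 0.005086 K/W
  R_conv,out = 1/(hA) = 1/(30.9·23.3) = 0.001389 K/W
ΣR = 0.03975 + 0.01106 + 0.005086 + 0.001389 = 0.05729 K/W
Q = ΔT/ΣR = (295.8 K − 265.39 K)/0.05729 = 530.8 W
From the inner boundary to the plaster/common brick interface, ΣR_partial = 0.03975 K/W.
T_interface = T_in − Q·ΣR_partial = 295.8 K − (530.8)(0.03975) = 274.70 K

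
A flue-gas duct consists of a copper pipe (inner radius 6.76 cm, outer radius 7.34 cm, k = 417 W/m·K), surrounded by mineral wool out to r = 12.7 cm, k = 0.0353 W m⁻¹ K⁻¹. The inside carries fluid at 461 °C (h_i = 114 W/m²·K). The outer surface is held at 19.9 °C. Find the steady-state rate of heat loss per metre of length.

Resistance network (inner→outer):
  R'_conv,in = 1/(2πr h) = 1/(2π·0.0676·114) = 0.02065 m·K/W
  R'_copper = ln(0.0734/0.0676)/(2πk) = 0.08232/(2π·417) = 3.142×10^-5 m·K/W
  R'_mineral wool = ln(0.127/0.0734)/(2πk) = 0.5483/(2π·0.0353) = 2.472 m·K/W
ΣR = 0.02065 + 3.142×10^-5 + 2.472 = 2.493 m·K/W
Q' = ΔT/ΣR = (461 °C − 19.9 °C)/2.493 = 177 W/m

Q' = 177 W/m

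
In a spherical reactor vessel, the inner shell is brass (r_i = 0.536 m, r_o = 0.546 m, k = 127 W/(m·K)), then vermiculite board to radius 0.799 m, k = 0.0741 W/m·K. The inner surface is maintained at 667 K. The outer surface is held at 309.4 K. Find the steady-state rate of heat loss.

Q = 574 W

Resistance network (inner→outer):
  R_brass = (1/0.536 − 1/0.546)/(4πk) = 0.03417/(4π·127) = 2.141×10^-5 K/W
  R_vermiculite board = (1/0.546 − 1/0.799)/(4πk) = 0.5799/(4π·0.0741) = 0.6228 K/W
ΣR = 2.141×10^-5 + 0.6228 = 0.6228 K/W
Q = ΔT/ΣR = (667 K − 309.4 K)/0.6228 = 574 W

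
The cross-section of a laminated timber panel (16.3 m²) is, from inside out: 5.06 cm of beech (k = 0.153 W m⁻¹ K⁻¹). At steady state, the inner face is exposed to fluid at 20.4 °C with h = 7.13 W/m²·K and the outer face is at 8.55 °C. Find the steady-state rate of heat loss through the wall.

Series thermal resistances, inner to outer:
  R_conv,in = 1/(hA) = 1/(7.13·16.3) = 0.008604 K/W
  R_beech = L/(kA) = 0.0506/(0.153·16.3) = 0.02029 K/W
ΣR = 0.008604 + 0.02029 = 0.02889 K/W
Q = ΔT/ΣR = (20.4 °C − 8.55 °C)/0.02889 = 410 W

Q = 410 W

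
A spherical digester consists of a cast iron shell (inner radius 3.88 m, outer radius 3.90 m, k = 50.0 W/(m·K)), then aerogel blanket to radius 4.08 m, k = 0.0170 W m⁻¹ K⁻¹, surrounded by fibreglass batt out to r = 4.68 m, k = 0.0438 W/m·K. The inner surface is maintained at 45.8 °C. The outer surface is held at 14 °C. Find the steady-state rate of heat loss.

Series thermal resistances, inner to outer:
  R_cast iron = (1/3.88 − 1/3.90)/(4πk) = 0.001322/(4π·50.0) = 2.104×10^-6 K/W
  R_aerogel blanket = (1/3.90 − 1/4.08)/(4πk) = 0.01131/(4π·0.0170) = 0.05295 K/W
  R_fibreglass batt = (1/4.08 − 1/4.68)/(4πk) = 0.03142/(4π·0.0438) = 0.05709 K/W
ΣR = 2.104×10^-6 + 0.05295 + 0.05709 = 0.1100 K/W
Q = ΔT/ΣR = (45.8 °C − 14 °C)/0.1100 = 289 W

Q = 289 W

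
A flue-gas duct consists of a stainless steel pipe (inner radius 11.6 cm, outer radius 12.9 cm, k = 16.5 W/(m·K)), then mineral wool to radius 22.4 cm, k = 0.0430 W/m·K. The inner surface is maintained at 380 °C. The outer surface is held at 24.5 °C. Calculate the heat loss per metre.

Resistance network (inner→outer):
  R'_stainless steel = ln(0.129/0.116)/(2πk) = 0.1062/(2π·16.5) = 0.001025 m·K/W
  R'_mineral wool = ln(0.224/0.129)/(2πk) = 0.5518/(2π·0.0430) = 2.042 m·K/W
ΣR = 0.001025 + 2.042 = 2.043 m·K/W
Q' = ΔT/ΣR = (380 °C − 24.5 °C)/2.043 = 174 W/m

Q' = 174 W/m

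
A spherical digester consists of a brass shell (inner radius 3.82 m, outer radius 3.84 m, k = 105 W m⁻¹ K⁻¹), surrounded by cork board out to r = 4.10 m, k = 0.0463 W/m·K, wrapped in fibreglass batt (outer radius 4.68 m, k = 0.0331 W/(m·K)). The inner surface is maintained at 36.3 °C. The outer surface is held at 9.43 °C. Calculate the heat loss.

Q = 266 W

Treat each layer as a resistance in series:
  R_brass = (1/3.82 − 1/3.84)/(4πk) = 0.001363/(4π·105) = 1.033×10^-6 K/W
  R_cork board = (1/3.84 − 1/4.10)/(4πk) = 0.01651/(4π·0.0463) = 0.02838 K/W
  R_fibreglass batt = (1/4.10 − 1/4.68)/(4πk) = 0.03023/(4π·0.0331) = 0.07267 K/W
ΣR = 1.033×10^-6 + 0.02838 + 0.07267 = 0.1011 K/W
Q = ΔT/ΣR = (36.3 °C − 9.43 °C)/0.1011 = 266 W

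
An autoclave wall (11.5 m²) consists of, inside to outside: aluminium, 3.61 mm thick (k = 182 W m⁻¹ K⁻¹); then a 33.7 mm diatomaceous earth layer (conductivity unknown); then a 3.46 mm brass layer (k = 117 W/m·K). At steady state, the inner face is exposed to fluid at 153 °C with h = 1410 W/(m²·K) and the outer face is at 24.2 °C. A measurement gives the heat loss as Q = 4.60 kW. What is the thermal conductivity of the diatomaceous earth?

ΣR = ΔT/Q = |153 − 24.2|/4600 = 0.02800 K/W
Known resistances:
  R_conv,in = 1/(hA) = 1/(1410·11.5) = 6.167×10^-5 K/W
  R_aluminium = L/(kA) = 0.00361/(182·11.5) = 1.725×10^-6 K/W
  R_brass = L/(kA) = 0.00346/(117·11.5) = 2.572×10^-6 K/W
R_diatomaceous earth = ΣR − ΣR_known = 0.02800 − 6.597×10^-5 = 0.02793 K/W
L/(kA) = 0.02793 ⇒ k = 0.0337/(0.02793·11.5) = 0.105 W/m·K

k = 0.105 W/m·K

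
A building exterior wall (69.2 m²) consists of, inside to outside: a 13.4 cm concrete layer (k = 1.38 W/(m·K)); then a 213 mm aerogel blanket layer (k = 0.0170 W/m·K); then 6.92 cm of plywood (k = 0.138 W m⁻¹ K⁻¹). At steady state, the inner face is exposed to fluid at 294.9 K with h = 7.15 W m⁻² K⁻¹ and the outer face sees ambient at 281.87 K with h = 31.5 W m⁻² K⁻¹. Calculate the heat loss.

Q = 67.8 W

Treat each layer as a resistance in series:
  R_conv,in = 1/(hA) = 1/(7.15·69.2) = 0.002021 K/W
  R_concrete = L/(kA) = 0.134/(1.38·69.2) = 0.001403 K/W
  R_aerogel blanket = L/(kA) = 0.213/(0.0170·69.2) = 0.1811 K/W
  R_plywood = L/(kA) = 0.0692/(0.138·69.2) = 0.007246 K/W
  R_conv,out = 1/(hA) = 1/(31.5·69.2) = 4.588×10^-4 K/W
ΣR = 0.002021 + 0.001403 + 0.1811 + 0.007246 + 4.588×10^-4 = 0.1922 K/W
Q = ΔT/ΣR = (294.9 K − 281.87 K)/0.1922 = 67.8 W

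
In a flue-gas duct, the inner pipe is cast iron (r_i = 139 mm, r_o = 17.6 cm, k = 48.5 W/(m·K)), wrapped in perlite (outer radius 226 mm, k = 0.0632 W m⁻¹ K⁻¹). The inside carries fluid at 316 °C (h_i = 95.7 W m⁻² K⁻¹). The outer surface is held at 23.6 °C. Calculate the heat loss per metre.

Q' = 455 W/m

Series thermal resistances, inner to outer:
  R'_conv,in = 1/(2πr h) = 1/(2π·0.139·95.7) = 0.01196 m·K/W
  R'_cast iron = ln(0.176/0.139)/(2πk) = 0.2360/(2π·48.5) = 7.745×10^-4 m·K/W
  R'_perlite = ln(0.226/0.176)/(2πk) = 0.2501/(2π·0.0632) = 0.6297 m·K/W
ΣR = 0.01196 + 7.745×10^-4 + 0.6297 = 0.6424 m·K/W
Q' = ΔT/ΣR = (316 °C − 23.6 °C)/0.6424 = 455 W/m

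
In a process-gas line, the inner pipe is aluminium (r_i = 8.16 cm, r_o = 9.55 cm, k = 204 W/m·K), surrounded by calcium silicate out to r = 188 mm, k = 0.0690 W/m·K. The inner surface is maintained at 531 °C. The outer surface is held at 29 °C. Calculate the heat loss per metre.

Q' = 321 W/m

Resistance network (inner→outer):
  R'_aluminium = ln(0.0955/0.0816)/(2πk) = 0.1573/(2π·204) = 1.227×10^-4 m·K/W
  R'_calcium silicate = ln(0.188/0.0955)/(2πk) = 0.6773/(2π·0.0690) = 1.562 m·K/W
ΣR = 1.227×10^-4 + 1.562 = 1.562 m·K/W
Q' = ΔT/ΣR = (531 °C − 29 °C)/1.562 = 321 W/m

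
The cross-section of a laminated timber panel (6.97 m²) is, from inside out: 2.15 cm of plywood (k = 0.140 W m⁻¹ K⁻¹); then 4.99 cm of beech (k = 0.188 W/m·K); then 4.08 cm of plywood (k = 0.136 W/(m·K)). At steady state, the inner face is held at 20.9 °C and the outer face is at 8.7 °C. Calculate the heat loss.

Resistance network (inner→outer):
  R_plywood = L/(kA) = 0.0215/(0.140·6.97) = 0.02203 K/W
  R_beech = L/(kA) = 0.0499/(0.188·6.97) = 0.03808 K/W
  R_plywood = L/(kA) = 0.0408/(0.136·6.97) = 0.04304 K/W
ΣR = 0.02203 + 0.03808 + 0.04304 = 0.1032 K/W
Q = ΔT/ΣR = (20.9 °C − 8.7 °C)/0.1032 = 118 W

Q = 118 W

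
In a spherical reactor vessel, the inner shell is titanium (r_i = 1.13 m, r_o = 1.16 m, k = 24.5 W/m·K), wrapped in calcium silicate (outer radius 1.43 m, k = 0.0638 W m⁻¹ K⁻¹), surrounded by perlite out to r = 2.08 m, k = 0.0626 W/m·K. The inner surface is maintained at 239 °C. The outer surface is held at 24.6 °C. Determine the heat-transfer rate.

Series thermal resistances, inner to outer:
  R_titanium = (1/1.13 − 1/1.16)/(4πk) = 0.02289/(4π·24.5) = 7.434×10^-5 K/W
  R_calcium silicate = (1/1.16 − 1/1.43)/(4πk) = 0.1628/(4π·0.0638) = 0.2030 K/W
  R_perlite = (1/1.43 − 1/2.08)/(4πk) = 0.2185/(4π·0.0626) = 0.2778 K/W
ΣR = 7.434×10^-5 + 0.2030 + 0.2778 = 0.4809 K/W
Q = ΔT/ΣR = (239 °C − 24.6 °C)/0.4809 = 446 W

Q = 446 W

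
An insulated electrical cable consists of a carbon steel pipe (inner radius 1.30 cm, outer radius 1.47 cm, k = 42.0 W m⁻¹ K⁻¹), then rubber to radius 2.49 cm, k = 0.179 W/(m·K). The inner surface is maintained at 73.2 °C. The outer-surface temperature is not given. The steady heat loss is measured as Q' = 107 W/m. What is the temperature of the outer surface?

T_out = 23.0 °C

Sum the resistances:
  R'_carbon steel = ln(0.0147/0.0130)/(2πk) = 0.1229/(2π·42.0) = 4.657×10^-4 m·K/W
  R'_rubber = ln(0.0249/0.0147)/(2πk) = 0.5270/(2π·0.179) = 0.4686 m·K/W
ΣR = 0.4691 m·K/W
ΔT = Q'·ΣR = 107 × 0.4691 = 50.19 K
Heat flows outward, so T_out = T_in − ΔT = 73.2 − 50.19 = 23.0 °C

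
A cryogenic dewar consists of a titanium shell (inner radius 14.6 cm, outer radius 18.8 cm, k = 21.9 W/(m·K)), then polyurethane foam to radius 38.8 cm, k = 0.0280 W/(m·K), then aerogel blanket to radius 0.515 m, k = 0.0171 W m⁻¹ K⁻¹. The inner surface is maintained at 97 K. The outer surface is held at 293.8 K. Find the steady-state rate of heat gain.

Q = 18.3 W

Series thermal resistances, inner to outer:
  R_titanium = (1/0.146 − 1/0.188)/(4πk) = 1.530/(4π·21.9) = 0.005560 K/W
  R_polyurethane foam = (1/0.188 − 1/0.388)/(4πk) = 2.742/(4π·0.0280) = 7.792 K/W
  R_aerogel blanket = (1/0.388 − 1/0.515)/(4πk) = 0.6356/(4π·0.0171) = 2.958 K/W
ΣR = 0.005560 + 7.792 + 2.958 = 10.76 K/W
Q = ΔT/ΣR = (97 K − 293.8 K)/10.76 = -18.3 W
(Negative Q ⇒ heat flows inward; heat gain = 18.3 W.)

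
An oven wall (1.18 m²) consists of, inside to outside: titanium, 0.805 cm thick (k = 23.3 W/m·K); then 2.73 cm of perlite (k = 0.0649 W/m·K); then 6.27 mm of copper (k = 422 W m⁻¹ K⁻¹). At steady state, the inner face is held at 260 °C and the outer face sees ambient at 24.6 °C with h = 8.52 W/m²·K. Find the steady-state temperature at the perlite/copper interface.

T = 75.9 °C

Series thermal resistances, inner to outer:
  R_titanium = L/(kA) = 0.00805/(23.3·1.18) = 2.928×10^-4 K/W
  R_perlite = L/(kA) = 0.0273/(0.0649·1.18) = 0.3565 K/W
  R_copper = L/(kA) = 0.00627/(422·1.18) = 1.259×10^-5 K/W
  R_conv,out = 1/(hA) = 1/(8.52·1.18) = 0.09947 K/W
ΣR = 2.928×10^-4 + 0.3565 + 1.259×10^-5 + 0.09947 = 0.4563 K/W
Q = ΔT/ΣR = (260 °C − 24.6 °C)/0.4563 = 515.9 W
From the inner boundary to the perlite/copper interface, ΣR_partial = 0.3568 K/W.
T_interface = T_in − Q·ΣR_partial = 260 °C − (515.9)(0.3568) = 75.9 °C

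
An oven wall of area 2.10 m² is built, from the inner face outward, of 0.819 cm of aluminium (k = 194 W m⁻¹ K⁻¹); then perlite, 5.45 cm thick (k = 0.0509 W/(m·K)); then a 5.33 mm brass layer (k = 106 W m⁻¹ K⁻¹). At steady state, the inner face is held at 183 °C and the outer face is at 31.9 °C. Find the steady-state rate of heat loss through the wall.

Treat each layer as a resistance in series:
  R_aluminium = L/(kA) = 0.00819/(194·2.10) = 2.010×10^-5 K/W
  R_perlite = L/(kA) = 0.0545/(0.0509·2.10) = 0.5099 K/W
  R_brass = L/(kA) = 0.00533/(106·2.10) = 2.394×10^-5 K/W
ΣR = 2.010×10^-5 + 0.5099 + 2.394×10^-5 = 0.5099 K/W
Q = ΔT/ΣR = (183 °C − 31.9 °C)/0.5099 = 296 W

Q = 296 W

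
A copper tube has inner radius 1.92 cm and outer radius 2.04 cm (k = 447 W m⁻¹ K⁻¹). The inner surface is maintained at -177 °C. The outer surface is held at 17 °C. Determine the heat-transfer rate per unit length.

Q' = 8.99×10^6 W/m

Q' = 2πk·ΔT/ln(r₂/r₁) = 2π × 447 × 194 / ln(0.0204/0.0192) = 8.99×10^6 W/m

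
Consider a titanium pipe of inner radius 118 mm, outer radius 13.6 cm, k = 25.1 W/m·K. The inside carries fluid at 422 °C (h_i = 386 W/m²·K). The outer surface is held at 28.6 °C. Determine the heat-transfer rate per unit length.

Series thermal resistances, inner to outer:
  R'_conv,in = 1/(2πr h) = 1/(2π·0.118·386) = 0.003494 m·K/W
  R'_titanium = ln(0.136/0.118)/(2πk) = 0.1420/(2π·25.1) = 9.002×10^-4 m·K/W
ΣR = 0.003494 + 9.002×10^-4 = 0.004394 m·K/W
Q' = ΔT/ΣR = (422 °C − 28.6 °C)/0.004394 = 89500 W/m

Q' = 89500 W/m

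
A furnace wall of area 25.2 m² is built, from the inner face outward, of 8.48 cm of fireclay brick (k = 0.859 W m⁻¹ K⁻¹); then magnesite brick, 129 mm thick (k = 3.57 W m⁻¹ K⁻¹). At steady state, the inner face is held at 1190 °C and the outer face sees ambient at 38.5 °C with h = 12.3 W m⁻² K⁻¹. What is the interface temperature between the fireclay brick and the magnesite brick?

T = 664 °C

Treat each layer as a resistance in series:
  R_fireclay brick = L/(kA) = 0.0848/(0.859·25.2) = 0.003917 K/W
  R_magnesite brick = L/(kA) = 0.129/(3.57·25.2) = 0.001434 K/W
  R_conv,out = 1/(hA) = 1/(12.3·25.2) = 0.003226 K/W
ΣR = 0.003917 + 0.001434 + 0.003226 = 0.008577 K/W
Q = ΔT/ΣR = (1190 °C − 38.5 °C)/0.008577 = 1.343×10^5 W
From the inner boundary to the fireclay brick/magnesite brick interface, ΣR_partial = 0.003917 K/W.
T_interface = T_in − Q·ΣR_partial = 1190 °C − (1.343×10^5)(0.003917) = 664 °C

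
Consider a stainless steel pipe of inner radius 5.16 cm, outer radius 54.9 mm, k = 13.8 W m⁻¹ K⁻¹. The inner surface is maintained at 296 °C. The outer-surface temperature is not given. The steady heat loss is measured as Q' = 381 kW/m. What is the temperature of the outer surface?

T_out = 23.6 °C

Sum the resistances:
  R'_stainless steel = ln(0.0549/0.0516)/(2πk) = 0.06199/(2π·13.8) = 7.149×10^-4 m·K/W
ΣR = 7.149×10^-4 m·K/W
ΔT = Q'·ΣR = 3.81×10^5 × 7.149×10^-4 = 272.4 K
Heat flows outward, so T_out = T_in − ΔT = 296 − 272.4 = 23.6 °C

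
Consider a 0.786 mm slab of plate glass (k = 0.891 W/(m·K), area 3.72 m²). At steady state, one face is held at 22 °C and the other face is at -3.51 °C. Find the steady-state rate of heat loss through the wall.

Q = 1.08×10^5 W

Q = kA·ΔT/L = 0.891 × 3.72 × |22 °C − -3.51 °C| / 7.86×10^-4 = 1.08×10^5 W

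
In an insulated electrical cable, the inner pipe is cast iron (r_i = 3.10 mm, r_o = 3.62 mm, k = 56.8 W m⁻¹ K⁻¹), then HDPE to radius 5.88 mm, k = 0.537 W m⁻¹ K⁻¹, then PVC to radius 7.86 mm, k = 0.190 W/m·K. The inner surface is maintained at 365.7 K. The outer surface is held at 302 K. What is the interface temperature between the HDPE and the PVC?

Resistance network (inner→outer):
  R'_cast iron = ln(0.00362/0.00310)/(2πk) = 0.1551/(2π·56.8) = 4.345×10^-4 m·K/W
  R'_HDPE = ln(0.00588/0.00362)/(2πk) = 0.4851/(2π·0.537) = 0.1438 m·K/W
  R'_PVC = ln(0.00786/0.00588)/(2πk) = 0.2902/(2π·0.190) = 0.2431 m·K/W
ΣR = 4.345×10^-4 + 0.1438 + 0.2431 = 0.3873 m·K/W
Q' = ΔT/ΣR = (365.7 K − 302 K)/0.3873 = 164.5 W/m
From the inner boundary to the HDPE/PVC interface, ΣR_partial = 0.1442 m·K/W.
T_interface = T_in − Q'·ΣR_partial = 365.7 K − (164.5)(0.1442) = 342.0 K

T = 342.0 K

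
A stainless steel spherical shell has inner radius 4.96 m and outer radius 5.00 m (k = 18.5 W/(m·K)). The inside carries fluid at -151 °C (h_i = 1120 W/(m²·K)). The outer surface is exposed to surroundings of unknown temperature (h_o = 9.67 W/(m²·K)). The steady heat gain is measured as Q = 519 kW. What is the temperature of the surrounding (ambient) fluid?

T_out = 24.9 °C

Sum the resistances:
  R_conv,in = 1/(4πr²h) = 1/(4π·4.96²·1120) = 2.888×10^-6 K/W
  R_stainless steel = (1/4.96 − 1/5.00)/(4πk) = 0.001613/(4π·18.5) = 6.938×10^-6 K/W
  R_conv,out = 1/(4πr²h) = 1/(4π·5.00²·9.67) = 3.292×10^-4 K/W
ΣR = 3.390×10^-4 K/W
ΔT = Q·ΣR = 5.19×10^5 × 3.390×10^-4 = 175.9 K
Heat flows inward, so T_out = T_in + ΔT = -151 + 175.9 = 24.9 °C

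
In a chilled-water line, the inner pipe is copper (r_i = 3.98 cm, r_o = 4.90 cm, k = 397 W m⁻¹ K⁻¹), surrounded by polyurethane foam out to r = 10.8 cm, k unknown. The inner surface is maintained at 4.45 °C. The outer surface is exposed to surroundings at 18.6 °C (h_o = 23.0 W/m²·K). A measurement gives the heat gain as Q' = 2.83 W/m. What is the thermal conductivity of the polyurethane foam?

ΣR = ΔT/Q' = |4.45 − 18.6|/2.83 = 5.000 m·K/W
Known resistances:
  R'_copper = ln(0.0490/0.0398)/(2πk) = 0.2080/(2π·397) = 8.337×10^-5 m·K/W
  R'_conv,out = 1/(2πr h) = 1/(2π·0.108·23.0) = 0.06407 m·K/W
R_polyurethane foam = ΣR − ΣR_known = 5.000 − 0.06415 = 4.936 m·K/W
ln(r₂/r₁)/(2πk) = 4.936 ⇒ k = 0.7903/(2π·4.936) = 0.0255 W/m·K

k = 0.0255 W/m·K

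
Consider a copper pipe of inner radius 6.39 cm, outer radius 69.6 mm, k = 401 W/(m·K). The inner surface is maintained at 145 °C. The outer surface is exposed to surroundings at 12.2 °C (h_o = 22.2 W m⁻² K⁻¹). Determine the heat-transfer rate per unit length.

Series thermal resistances, inner to outer:
  R'_copper = ln(0.0696/0.0639)/(2πk) = 0.08545/(2π·401) = 3.391×10^-5 m·K/W
  R'_conv,out = 1/(2πr h) = 1/(2π·0.0696·22.2) = 0.1030 m·K/W
ΣR = 3.391×10^-5 + 0.1030 = 0.1030 m·K/W
Q' = ΔT/ΣR = (145 °C − 12.2 °C)/0.1030 = 1290 W/m

Q' = 1290 W/m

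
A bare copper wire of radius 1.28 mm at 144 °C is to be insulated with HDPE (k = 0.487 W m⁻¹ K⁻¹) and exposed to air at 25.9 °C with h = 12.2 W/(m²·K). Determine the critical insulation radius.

For a cylinder, r_cr = k_ins/h = 0.487/12.2 = 0.0399 m = 3.99 cm

r_cr = 3.99 cm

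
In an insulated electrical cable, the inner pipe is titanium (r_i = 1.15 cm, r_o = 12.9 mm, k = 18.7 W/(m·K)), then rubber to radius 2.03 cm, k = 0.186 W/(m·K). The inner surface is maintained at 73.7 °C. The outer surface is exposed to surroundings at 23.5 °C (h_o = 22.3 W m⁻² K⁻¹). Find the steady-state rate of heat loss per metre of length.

Resistance network (inner→outer):
  R'_titanium = ln(0.0129/0.0115)/(2πk) = 0.1149/(2π·18.7) = 9.777×10^-4 m·K/W
  R'_rubber = ln(0.0203/0.0129)/(2πk) = 0.4534/(2π·0.186) = 0.3880 m·K/W
  R'_conv,out = 1/(2πr h) = 1/(2π·0.0203·22.3) = 0.3516 m·K/W
ΣR = 9.777×10^-4 + 0.3880 + 0.3516 = 0.7406 m·K/W
Q' = ΔT/ΣR = (73.7 °C − 23.5 °C)/0.7406 = 67.8 W/m

Q' = 67.8 W/m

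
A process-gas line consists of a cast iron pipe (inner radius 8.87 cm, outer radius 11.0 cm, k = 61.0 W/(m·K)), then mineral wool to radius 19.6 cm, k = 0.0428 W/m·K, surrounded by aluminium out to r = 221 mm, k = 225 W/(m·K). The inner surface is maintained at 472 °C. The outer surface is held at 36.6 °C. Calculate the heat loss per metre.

Treat each layer as a resistance in series:
  R'_cast iron = ln(0.110/0.0887)/(2πk) = 0.2152/(2π·61.0) = 5.615×10^-4 m·K/W
  R'_mineral wool = ln(0.196/0.110)/(2πk) = 0.5776/(2π·0.0428) = 2.148 m·K/W
  R'_aluminium = ln(0.221/0.196)/(2πk) = 0.1200/(2π·225) = 8.492×10^-5 m·K/W
ΣR = 5.615×10^-4 + 2.148 + 8.492×10^-5 = 2.149 m·K/W
Q' = ΔT/ΣR = (472 °C − 36.6 °C)/2.149 = 203 W/m

Q' = 203 W/m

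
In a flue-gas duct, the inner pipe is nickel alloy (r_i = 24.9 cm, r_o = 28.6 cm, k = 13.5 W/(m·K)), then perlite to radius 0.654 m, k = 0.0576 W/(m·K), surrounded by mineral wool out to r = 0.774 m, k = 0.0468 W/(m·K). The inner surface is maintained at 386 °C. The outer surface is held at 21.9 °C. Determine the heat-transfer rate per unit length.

Q' = 127 W/m

Series thermal resistances, inner to outer:
  R'_nickel alloy = ln(0.286/0.249)/(2πk) = 0.1385/(2π·13.5) = 0.001633 m·K/W
  R'_perlite = ln(0.654/0.286)/(2πk) = 0.8271/(2π·0.0576) = 2.285 m·K/W
  R'_mineral wool = ln(0.774/0.654)/(2πk) = 0.1685/(2π·0.0468) = 0.5729 m·K/W
ΣR = 0.001633 + 2.285 + 0.5729 = 2.860 m·K/W
Q' = ΔT/ΣR = (386 °C − 21.9 °C)/2.860 = 127 W/m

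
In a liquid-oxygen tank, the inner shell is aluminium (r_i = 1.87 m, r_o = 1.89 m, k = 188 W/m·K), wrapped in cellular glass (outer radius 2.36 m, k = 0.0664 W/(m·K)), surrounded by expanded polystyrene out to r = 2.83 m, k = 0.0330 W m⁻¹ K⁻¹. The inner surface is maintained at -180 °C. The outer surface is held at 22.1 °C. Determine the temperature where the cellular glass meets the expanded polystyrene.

Series thermal resistances, inner to outer:
  R_aluminium = (1/1.87 − 1/1.89)/(4πk) = 0.005659/(4π·188) = 2.395×10^-6 K/W
  R_cellular glass = (1/1.89 − 1/2.36)/(4πk) = 0.1054/(4π·0.0664) = 0.1263 K/W
  R_expanded polystyrene = (1/2.36 − 1/2.83)/(4πk) = 0.07037/(4π·0.0330) = 0.1697 K/W
ΣR = 2.395×10^-6 + 0.1263 + 0.1697 = 0.2960 K/W
Q = ΔT/ΣR = (-180 °C − 22.1 °C)/0.2960 = -682.8 W
From the inner boundary to the cellular glass/expanded polystyrene interface, ΣR_partial = 0.1263 K/W.
T_interface = T_in − Q·ΣR_partial = -180 °C − (-682.8)(0.1263) = -93.8 °C

T = -93.8 °C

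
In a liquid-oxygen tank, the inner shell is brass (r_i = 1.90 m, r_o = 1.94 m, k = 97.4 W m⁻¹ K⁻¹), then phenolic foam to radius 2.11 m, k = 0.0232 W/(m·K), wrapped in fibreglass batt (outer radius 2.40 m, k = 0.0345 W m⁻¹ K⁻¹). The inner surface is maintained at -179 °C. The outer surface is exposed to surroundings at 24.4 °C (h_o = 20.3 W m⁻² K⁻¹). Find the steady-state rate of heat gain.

Series thermal resistances, inner to outer:
  R_brass = (1/1.90 − 1/1.94)/(4πk) = 0.01085/(4π·97.4) = 8.866×10^-6 K/W
  R_phenolic foam = (1/1.94 − 1/2.11)/(4πk) = 0.04153/(4π·0.0232) = 0.1425 K/W
  R_fibreglass batt = (1/2.11 − 1/2.40)/(4πk) = 0.05727/(4π·0.0345) = 0.1321 K/W
  R_conv,out = 1/(4πr²h) = 1/(4π·2.40²·20.3) = 6.806×10^-4 K/W
ΣR = 8.866×10^-6 + 0.1425 + 0.1321 + 6.806×10^-4 = 0.2753 K/W
Q = ΔT/ΣR = (-179 °C − 24.4 °C)/0.2753 = -739 W
(Negative Q ⇒ heat flows inward; heat gain = 739 W.)

Q = 739 W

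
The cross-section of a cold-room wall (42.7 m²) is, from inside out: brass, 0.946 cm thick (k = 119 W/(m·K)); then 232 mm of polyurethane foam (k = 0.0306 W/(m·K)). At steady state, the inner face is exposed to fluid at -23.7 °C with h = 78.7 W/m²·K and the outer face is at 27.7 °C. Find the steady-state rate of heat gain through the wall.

Resistance network (inner→outer):
  R_conv,in = 1/(hA) = 1/(78.7·42.7) = 2.976×10^-4 K/W
  R_brass = L/(kA) = 0.00946/(119·42.7) = 1.862×10^-6 K/W
  R_polyurethane foam = L/(kA) = 0.232/(0.0306·42.7) = 0.1776 K/W
ΣR = 2.976×10^-4 + 1.862×10^-6 + 0.1776 = 0.1779 K/W
Q = ΔT/ΣR = (-23.7 °C − 27.7 °C)/0.1779 = -289 W
(Negative Q ⇒ heat flows inward; heat gain = 289 W.)

Q = 289 W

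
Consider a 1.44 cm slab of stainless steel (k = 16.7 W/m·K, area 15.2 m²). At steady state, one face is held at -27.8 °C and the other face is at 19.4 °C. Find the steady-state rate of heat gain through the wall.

Q = kA·ΔT/L = 16.7 × 15.2 × |-27.8 °C − 19.4 °C| / 0.0144 = 8.32×10^5 W

Q = 832 kW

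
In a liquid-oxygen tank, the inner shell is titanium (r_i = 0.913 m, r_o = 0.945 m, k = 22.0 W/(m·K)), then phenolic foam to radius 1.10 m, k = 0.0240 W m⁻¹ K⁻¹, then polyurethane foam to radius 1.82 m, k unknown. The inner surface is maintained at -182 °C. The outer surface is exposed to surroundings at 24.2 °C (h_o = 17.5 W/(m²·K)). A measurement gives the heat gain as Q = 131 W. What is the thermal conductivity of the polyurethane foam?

ΣR = ΔT/Q = |-182 − 24.2|/131 = 1.574 K/W
Known resistances:
  R_titanium = (1/0.913 − 1/0.945)/(4πk) = 0.03709/(4π·22.0) = 1.342×10^-4 K/W
  R_phenolic foam = (1/0.945 − 1/1.10)/(4πk) = 0.1491/(4π·0.0240) = 0.4944 K/W
  R_conv,out = 1/(4πr²h) = 1/(4π·1.82²·17.5) = 0.001373 K/W
R_polyurethane foam = ΣR − ΣR_known = 1.574 − 0.4959 = 1.078 K/W
(1/r₁−1/r₂)/(4πk) = 1.078 ⇒ k = 0.3596/(4π·1.078) = 0.0265 W/m·K

k = 0.0265 W/m·K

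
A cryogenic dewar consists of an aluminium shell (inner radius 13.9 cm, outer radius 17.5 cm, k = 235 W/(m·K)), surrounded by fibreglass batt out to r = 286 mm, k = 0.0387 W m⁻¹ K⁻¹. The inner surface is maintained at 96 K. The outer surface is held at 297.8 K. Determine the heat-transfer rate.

Q = 44.2 W

Resistance network (inner→outer):
  R_aluminium = (1/0.139 − 1/0.175)/(4πk) = 1.480/(4π·235) = 5.012×10^-4 K/W
  R_fibreglass batt = (1/0.175 − 1/0.286)/(4πk) = 2.218/(4π·0.0387) = 4.560 K/W
ΣR = 5.012×10^-4 + 4.560 = 4.561 K/W
Q = ΔT/ΣR = (96 K − 297.8 K)/4.561 = -44.2 W
(Negative Q ⇒ heat flows inward; heat gain = 44.2 W.)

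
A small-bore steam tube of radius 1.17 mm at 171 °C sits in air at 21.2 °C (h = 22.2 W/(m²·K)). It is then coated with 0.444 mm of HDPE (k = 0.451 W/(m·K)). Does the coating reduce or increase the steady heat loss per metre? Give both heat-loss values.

Critical radius for a cylinder: r_cr = k/h = 0.0203 m = 2.03 cm.
Outer radius after coating: r₂ = 0.00117 + 4.44×10^-4 = 0.001614 m.
Since r₁ < r_cr and r₂ ≤ r_cr, the coating moves toward the maximum at r_cr — heat loss rises.
Bare: R = 1/(2πr₁h) = 6.127 m·K/W; Q = 149.8/6.127 = 24.4 W/m.
Coated: R = R_cond + R_conv = 4.555 m·K/W; Q = 149.8/4.555 = 32.9 W/m.

increases: 24.4 → 32.9 W/m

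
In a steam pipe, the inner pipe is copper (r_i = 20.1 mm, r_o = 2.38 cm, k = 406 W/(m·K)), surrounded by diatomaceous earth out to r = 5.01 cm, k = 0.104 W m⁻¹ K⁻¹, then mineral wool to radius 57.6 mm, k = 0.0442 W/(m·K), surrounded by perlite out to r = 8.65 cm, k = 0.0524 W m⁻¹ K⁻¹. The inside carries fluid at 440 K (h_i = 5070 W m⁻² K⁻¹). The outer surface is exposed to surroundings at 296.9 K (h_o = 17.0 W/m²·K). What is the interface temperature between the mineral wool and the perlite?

T = 361.3 K

Treat each layer as a resistance in series:
  R'_conv,in = 1/(2πr h) = 1/(2π·0.0201·5070) = 0.001562 m·K/W
  R'_copper = ln(0.0238/0.0201)/(2πk) = 0.1690/(2π·406) = 6.624×10^-5 m·K/W
  R'_diatomaceous earth = ln(0.0501/0.0238)/(2πk) = 0.7443/(2π·0.104) = 1.139 m·K/W
  R'_mineral wool = ln(0.0576/0.0501)/(2πk) = 0.1395/(2π·0.0442) = 0.5023 m·K/W
  R'_perlite = ln(0.0865/0.0576)/(2πk) = 0.4066/(2π·0.0524) = 1.235 m·K/W
  R'_conv,out = 1/(2πr h) = 1/(2π·0.0865·17.0) = 0.1082 m·K/W
ΣR = 0.001562 + 6.624×10^-5 + 1.139 + 0.5023 + 1.235 + 0.1082 = 2.986 m·K/W
Q' = ΔT/ΣR = (440 K − 296.9 K)/2.986 = 47.92 W/m
From the inner boundary to the mineral wool/perlite interface, ΣR_partial = 1.643 m·K/W.
T_interface = T_in − Q'·ΣR_partial = 440 K − (47.92)(1.643) = 361.3 K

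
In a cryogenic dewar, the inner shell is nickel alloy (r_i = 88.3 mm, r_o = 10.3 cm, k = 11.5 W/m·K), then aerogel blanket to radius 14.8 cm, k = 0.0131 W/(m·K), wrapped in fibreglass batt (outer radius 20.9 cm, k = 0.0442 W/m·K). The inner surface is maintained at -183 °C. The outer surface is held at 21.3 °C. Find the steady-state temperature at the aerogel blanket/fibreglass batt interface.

Resistance network (inner→outer):
  R_nickel alloy = (1/0.0883 − 1/0.103)/(4πk) = 1.616/(4π·11.5) = 0.01118 K/W
  R_aerogel blanket = (1/0.103 − 1/0.148)/(4πk) = 2.952/(4π·0.0131) = 17.93 K/W
  R_fibreglass batt = (1/0.148 − 1/0.209)/(4πk) = 1.972/(4π·0.0442) = 3.551 K/W
ΣR = 0.01118 + 17.93 + 3.551 = 21.49 K/W
Q = ΔT/ΣR = (-183 °C − 21.3 °C)/21.49 = -9.507 W
From the inner boundary to the aerogel blanket/fibreglass batt interface, ΣR_partial = 17.94 K/W.
T_interface = T_in − Q·ΣR_partial = -183 °C − (-9.507)(17.94) = -12.4 °C

T = -12.4 °C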